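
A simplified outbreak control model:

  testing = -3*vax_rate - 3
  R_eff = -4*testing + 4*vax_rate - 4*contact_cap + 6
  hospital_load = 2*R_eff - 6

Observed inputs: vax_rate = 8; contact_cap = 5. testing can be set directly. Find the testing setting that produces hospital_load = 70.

testing = -5

Intervening on testing fixes its value directly, overriding its dependence on vax_rate.
Substituting into the R_eff equation gives R_eff = -4*testing + 18.
Substituting into the hospital_load equation gives hospital_load = -8*testing + 30.
Solve -8*testing + 30 = 70: testing = (70 - 30) / -8 = -5.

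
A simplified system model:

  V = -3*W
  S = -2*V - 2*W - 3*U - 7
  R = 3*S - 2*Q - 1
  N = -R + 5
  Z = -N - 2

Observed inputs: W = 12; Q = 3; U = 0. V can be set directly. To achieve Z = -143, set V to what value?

Intervening on V fixes its value directly, overriding its dependence on W.
Substituting into the S equation gives S = -2*V - 31.
Substituting into the R equation gives R = -6*V - 100.
So N = 6*V + 105.
So Z = -6*V - 107.
Solve -6*V - 107 = -143: V = (-143 + 107) / -6 = 6.

V = 6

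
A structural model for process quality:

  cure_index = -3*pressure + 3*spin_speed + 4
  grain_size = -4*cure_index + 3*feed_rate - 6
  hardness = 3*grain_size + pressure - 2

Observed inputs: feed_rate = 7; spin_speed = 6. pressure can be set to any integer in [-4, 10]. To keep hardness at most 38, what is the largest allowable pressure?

Substituting into the cure_index equation gives cure_index = -3*pressure + 22.
Substituting into the grain_size equation gives grain_size = 12*pressure - 73.
This gives hardness = 37*pressure - 221.
Require 37*pressure - 221 ≤ 38, so pressure ≤ 7.
The largest integer in [-4, 10] satisfying this is 7.

pressure = 7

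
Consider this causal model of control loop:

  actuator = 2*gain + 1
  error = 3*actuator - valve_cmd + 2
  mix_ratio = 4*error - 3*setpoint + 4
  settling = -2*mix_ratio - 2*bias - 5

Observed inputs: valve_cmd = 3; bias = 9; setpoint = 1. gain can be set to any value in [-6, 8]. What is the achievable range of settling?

Substituting into the error equation gives error = 6*gain + 2.
mix_ratio becomes 24*gain + 9.
This gives settling = -48*gain - 41.
Linear in gain, so extremes are at the endpoints: gain = -6 gives settling = 247; gain = 8 gives settling = -425.

-425 to 247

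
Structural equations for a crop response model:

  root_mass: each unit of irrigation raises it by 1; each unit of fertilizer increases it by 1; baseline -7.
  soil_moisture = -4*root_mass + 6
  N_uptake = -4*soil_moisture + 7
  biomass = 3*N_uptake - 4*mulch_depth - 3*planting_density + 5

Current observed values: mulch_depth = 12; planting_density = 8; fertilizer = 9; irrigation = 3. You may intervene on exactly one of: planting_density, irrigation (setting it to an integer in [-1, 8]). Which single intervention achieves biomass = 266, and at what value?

set irrigation = 6

Intervening on planting_density: biomass = -3*planting_density + 146. Reaching 266 requires planting_density = -40, outside [-1, 8].
Intervening on irrigation: with other inputs at their observed values, biomass = 48*irrigation - 22. Solving for 266 gives irrigation = 6, within [-1, 8].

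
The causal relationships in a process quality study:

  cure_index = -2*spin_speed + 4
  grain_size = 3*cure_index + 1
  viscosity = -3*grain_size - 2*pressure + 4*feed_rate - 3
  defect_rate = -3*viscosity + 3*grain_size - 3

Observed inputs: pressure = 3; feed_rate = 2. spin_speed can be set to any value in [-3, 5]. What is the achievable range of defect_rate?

Substituting into the grain_size equation gives grain_size = -6*spin_speed + 13.
viscosity becomes 18*spin_speed - 40.
Substituting into the defect_rate equation gives defect_rate = -72*spin_speed + 156.
Linear in spin_speed, so extremes are at the endpoints: spin_speed = -3 gives defect_rate = 372; spin_speed = 5 gives defect_rate = -204.

-204 to 372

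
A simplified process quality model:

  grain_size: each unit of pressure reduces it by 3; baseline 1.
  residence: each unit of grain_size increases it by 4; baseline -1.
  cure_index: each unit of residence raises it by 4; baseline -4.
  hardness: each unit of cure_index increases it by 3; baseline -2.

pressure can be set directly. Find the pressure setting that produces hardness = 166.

Substituting into the residence equation gives residence = -12*pressure + 3.
Substituting into the cure_index equation gives cure_index = -48*pressure + 8.
hardness becomes -144*pressure + 22.
Solve -144*pressure + 22 = 166: pressure = (166 - 22) / -144 = -1.

pressure = -1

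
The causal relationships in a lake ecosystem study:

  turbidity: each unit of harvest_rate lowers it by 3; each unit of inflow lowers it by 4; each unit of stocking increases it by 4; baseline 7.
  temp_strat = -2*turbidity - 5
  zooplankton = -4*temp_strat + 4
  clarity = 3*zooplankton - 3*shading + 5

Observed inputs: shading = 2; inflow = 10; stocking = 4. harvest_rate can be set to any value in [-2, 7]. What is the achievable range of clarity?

Substituting into the turbidity equation gives turbidity = -3*harvest_rate - 17.
temp_strat becomes 6*harvest_rate + 29.
zooplankton becomes -24*harvest_rate - 112.
Substituting into the clarity equation gives clarity = -72*harvest_rate - 337.
Linear in harvest_rate, so extremes are at the endpoints: harvest_rate = -2 gives clarity = -193; harvest_rate = 7 gives clarity = -841.

-841 to -193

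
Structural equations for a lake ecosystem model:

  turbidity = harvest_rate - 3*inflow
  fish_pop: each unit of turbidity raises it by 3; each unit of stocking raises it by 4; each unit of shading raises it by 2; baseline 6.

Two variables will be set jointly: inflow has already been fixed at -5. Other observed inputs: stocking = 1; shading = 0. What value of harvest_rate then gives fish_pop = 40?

harvest_rate = -5

With inflow held at -5:
Substituting into the turbidity equation gives turbidity = harvest_rate + 15.
Substituting into the fish_pop equation gives fish_pop = 3*harvest_rate + 55.
Solve 3*harvest_rate + 55 = 40: harvest_rate = (40 - 55) / 3 = -5.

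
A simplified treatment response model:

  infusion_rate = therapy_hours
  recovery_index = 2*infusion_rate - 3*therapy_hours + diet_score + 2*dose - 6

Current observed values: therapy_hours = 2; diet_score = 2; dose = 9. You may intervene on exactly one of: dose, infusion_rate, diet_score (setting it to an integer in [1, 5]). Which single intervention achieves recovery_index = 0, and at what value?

Intervening on dose: with other inputs at their observed values, recovery_index = 2*dose - 6. Solving for 0 gives dose = 3, within [1, 5].
Intervening on infusion_rate: recovery_index = 2*infusion_rate + 8. Reaching 0 requires infusion_rate = -4, outside [1, 5].
Intervening on diet_score: recovery_index = diet_score + 10. Reaching 0 requires diet_score = -10, outside [1, 5].

set dose = 3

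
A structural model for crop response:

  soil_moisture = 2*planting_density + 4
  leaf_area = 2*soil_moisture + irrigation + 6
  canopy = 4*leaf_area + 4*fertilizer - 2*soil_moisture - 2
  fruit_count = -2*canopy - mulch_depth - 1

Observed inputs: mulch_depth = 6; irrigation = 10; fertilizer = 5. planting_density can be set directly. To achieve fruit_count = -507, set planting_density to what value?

Substituting into the leaf_area equation gives leaf_area = 4*planting_density + 24.
canopy becomes 12*planting_density + 106.
Substituting into the fruit_count equation gives fruit_count = -24*planting_density - 219.
Solve -24*planting_density - 219 = -507: planting_density = (-507 + 219) / -24 = 12.

planting_density = 12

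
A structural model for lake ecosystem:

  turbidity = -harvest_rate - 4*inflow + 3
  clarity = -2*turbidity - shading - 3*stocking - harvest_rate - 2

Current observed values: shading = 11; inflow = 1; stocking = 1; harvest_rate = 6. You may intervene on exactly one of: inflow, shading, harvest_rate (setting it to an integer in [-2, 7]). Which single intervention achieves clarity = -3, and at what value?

Intervening on inflow: clarity = 8*inflow - 16. Reaching -3 requires inflow = 13/8, not an integer.
Intervening on shading: with other inputs at their observed values, clarity = -shading + 3. Solving for -3 gives shading = 6, within [-2, 7].
Intervening on harvest_rate: clarity = harvest_rate - 14. Reaching -3 requires harvest_rate = 11, outside [-2, 7].

set shading = 6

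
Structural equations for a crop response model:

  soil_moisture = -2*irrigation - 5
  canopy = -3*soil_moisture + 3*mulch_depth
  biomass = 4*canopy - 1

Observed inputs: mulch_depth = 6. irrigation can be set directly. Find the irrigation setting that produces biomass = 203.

irrigation = 3

Substituting into the canopy equation gives canopy = 6*irrigation + 33.
So biomass = 24*irrigation + 131.
Solve 24*irrigation + 131 = 203: irrigation = (203 - 131) / 24 = 3.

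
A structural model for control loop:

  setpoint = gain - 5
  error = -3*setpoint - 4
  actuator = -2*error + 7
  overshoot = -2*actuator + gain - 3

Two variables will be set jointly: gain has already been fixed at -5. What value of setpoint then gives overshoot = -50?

With gain held at -5:
Intervening on setpoint fixes its value directly, overriding its dependence on gain.
Substituting into the actuator equation gives actuator = 6*setpoint + 15.
Substituting into the overshoot equation gives overshoot = -12*setpoint - 38.
Solve -12*setpoint - 38 = -50: setpoint = (-50 + 38) / -12 = 1.

setpoint = 1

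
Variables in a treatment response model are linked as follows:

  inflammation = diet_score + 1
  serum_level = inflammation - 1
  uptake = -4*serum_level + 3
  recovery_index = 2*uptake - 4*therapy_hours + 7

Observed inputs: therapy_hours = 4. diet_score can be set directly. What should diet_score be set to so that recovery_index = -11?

diet_score = 1

Substituting into the serum_level equation gives serum_level = diet_score.
This gives uptake = -4*diet_score + 3.
Substituting into the recovery_index equation gives recovery_index = -8*diet_score - 3.
Solve -8*diet_score - 3 = -11: diet_score = (-11 + 3) / -8 = 1.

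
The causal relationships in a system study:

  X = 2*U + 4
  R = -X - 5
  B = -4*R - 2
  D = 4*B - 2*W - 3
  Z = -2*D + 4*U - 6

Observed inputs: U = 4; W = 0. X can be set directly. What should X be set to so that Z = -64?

X = -2

Intervening on X fixes its value directly, overriding its dependence on U.
Substituting into the B equation gives B = 4*X + 18.
Substituting into the D equation gives D = 16*X + 69.
Z becomes -32*X - 128.
Solve -32*X - 128 = -64: X = (-64 + 128) / -32 = -2.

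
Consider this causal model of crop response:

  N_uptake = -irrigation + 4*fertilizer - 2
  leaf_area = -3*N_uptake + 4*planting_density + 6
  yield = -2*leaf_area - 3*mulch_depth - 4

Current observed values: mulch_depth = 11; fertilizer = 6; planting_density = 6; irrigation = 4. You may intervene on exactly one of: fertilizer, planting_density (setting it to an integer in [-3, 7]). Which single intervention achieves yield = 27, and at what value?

set planting_density = 4

Intervening on fertilizer: yield = 24*fertilizer - 133. Reaching 27 requires fertilizer = 20/3, not an integer.
Intervening on planting_density: with other inputs at their observed values, yield = -8*planting_density + 59. Solving for 27 gives planting_density = 4, within [-3, 7].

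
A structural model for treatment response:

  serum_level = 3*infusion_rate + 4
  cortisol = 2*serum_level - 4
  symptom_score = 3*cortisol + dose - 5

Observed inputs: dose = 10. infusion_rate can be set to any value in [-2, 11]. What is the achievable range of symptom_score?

-19 to 215

Substituting into the cortisol equation gives cortisol = 6*infusion_rate + 4.
Substituting into the symptom_score equation gives symptom_score = 18*infusion_rate + 17.
Linear in infusion_rate, so extremes are at the endpoints: infusion_rate = -2 gives symptom_score = -19; infusion_rate = 11 gives symptom_score = 215.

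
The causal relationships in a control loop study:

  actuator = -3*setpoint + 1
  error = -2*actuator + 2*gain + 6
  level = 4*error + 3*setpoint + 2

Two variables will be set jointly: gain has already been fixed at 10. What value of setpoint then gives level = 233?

With gain held at 10:
Substituting into the error equation gives error = 6*setpoint + 24.
So level = 27*setpoint + 98.
Solve 27*setpoint + 98 = 233: setpoint = (233 - 98) / 27 = 5.

setpoint = 5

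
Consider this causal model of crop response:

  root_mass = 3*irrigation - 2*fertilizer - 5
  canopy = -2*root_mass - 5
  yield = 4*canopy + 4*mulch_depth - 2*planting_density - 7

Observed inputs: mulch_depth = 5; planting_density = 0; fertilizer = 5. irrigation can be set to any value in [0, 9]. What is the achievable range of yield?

Substituting into the root_mass equation gives root_mass = 3*irrigation - 15.
Substituting into the canopy equation gives canopy = -6*irrigation + 25.
So yield = -24*irrigation + 113.
Linear in irrigation, so extremes are at the endpoints: irrigation = 0 gives yield = 113; irrigation = 9 gives yield = -103.

-103 to 113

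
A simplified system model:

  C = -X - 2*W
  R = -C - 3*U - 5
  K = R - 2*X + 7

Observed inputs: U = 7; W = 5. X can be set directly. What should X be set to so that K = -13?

X = 4

Substituting into the C equation gives C = -X - 10.
This gives R = X - 16.
K becomes -X - 9.
Solve -X - 9 = -13: X = (-13 + 9) / -1 = 4.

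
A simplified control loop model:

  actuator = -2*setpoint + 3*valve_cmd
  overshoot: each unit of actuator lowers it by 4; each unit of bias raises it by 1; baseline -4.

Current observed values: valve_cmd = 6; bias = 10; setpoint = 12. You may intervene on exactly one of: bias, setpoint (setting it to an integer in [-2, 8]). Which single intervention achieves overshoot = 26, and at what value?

set bias = 6

Intervening on bias: with other inputs at their observed values, overshoot = bias + 20. Solving for 26 gives bias = 6, within [-2, 8].
Intervening on setpoint: overshoot = 8*setpoint - 66. Reaching 26 requires setpoint = 23/2, not an integer.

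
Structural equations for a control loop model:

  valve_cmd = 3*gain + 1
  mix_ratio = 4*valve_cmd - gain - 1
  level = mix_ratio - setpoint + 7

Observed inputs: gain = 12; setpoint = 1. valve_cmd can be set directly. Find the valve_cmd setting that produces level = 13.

valve_cmd = 5

Intervening on valve_cmd fixes its value directly, overriding its dependence on gain.
Substituting into the mix_ratio equation gives mix_ratio = 4*valve_cmd - 13.
So level = 4*valve_cmd - 7.
Solve 4*valve_cmd - 7 = 13: valve_cmd = (13 + 7) / 4 = 5.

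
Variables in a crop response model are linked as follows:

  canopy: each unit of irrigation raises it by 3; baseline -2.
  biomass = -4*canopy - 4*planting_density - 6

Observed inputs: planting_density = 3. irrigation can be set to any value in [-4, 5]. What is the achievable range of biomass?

Substituting into the biomass equation gives biomass = -12*irrigation - 10.
Linear in irrigation, so extremes are at the endpoints: irrigation = -4 gives biomass = 38; irrigation = 5 gives biomass = -70.

-70 to 38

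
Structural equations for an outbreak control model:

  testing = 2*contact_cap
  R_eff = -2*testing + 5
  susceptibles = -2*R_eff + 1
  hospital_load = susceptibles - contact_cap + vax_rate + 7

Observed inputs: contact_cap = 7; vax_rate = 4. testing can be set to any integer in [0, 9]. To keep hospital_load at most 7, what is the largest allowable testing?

testing = 3

Intervening on testing fixes its value directly, overriding its dependence on contact_cap.
Substituting into the susceptibles equation gives susceptibles = 4*testing - 9.
This gives hospital_load = 4*testing - 5.
Require 4*testing - 5 ≤ 7, so testing ≤ 3.
The largest integer in [0, 9] satisfying this is 3.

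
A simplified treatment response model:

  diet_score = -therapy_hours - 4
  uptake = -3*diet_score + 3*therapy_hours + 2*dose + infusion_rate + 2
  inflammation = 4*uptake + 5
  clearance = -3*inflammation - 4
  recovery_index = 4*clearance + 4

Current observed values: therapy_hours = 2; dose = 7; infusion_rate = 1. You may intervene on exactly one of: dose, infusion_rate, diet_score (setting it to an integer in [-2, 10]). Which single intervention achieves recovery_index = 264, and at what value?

set diet_score = 10

Intervening on dose: recovery_index = -96*dose - 1368. Reaching 264 requires dose = -17, outside [-2, 10].
Intervening on infusion_rate: recovery_index = -48*infusion_rate - 1992. Reaching 264 requires infusion_rate = -47, outside [-2, 10].
Intervening on diet_score: with other inputs at their observed values, recovery_index = 144*diet_score - 1176. Solving for 264 gives diet_score = 10, within [-2, 10].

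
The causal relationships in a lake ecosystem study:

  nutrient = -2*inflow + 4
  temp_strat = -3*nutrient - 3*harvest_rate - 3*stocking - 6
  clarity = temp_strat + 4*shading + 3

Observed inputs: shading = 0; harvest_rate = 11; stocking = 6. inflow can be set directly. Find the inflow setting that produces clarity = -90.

Substituting into the temp_strat equation gives temp_strat = 6*inflow - 69.
This gives clarity = 6*inflow - 66.
Solve 6*inflow - 66 = -90: inflow = (-90 + 66) / 6 = -4.

inflow = -4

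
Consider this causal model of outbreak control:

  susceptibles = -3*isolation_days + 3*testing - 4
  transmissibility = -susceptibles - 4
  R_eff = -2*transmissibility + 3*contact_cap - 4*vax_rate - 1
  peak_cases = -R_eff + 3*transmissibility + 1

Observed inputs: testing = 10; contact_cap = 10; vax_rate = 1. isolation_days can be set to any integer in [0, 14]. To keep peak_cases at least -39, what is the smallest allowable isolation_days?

Substituting into the susceptibles equation gives susceptibles = -3*isolation_days + 26.
transmissibility becomes 3*isolation_days - 30.
Substituting into the R_eff equation gives R_eff = -6*isolation_days + 85.
Substituting into the peak_cases equation gives peak_cases = 15*isolation_days - 174.
Require 15*isolation_days - 174 ≥ -39, so isolation_days ≥ 9.
The smallest integer in [0, 14] satisfying this is 9.

isolation_days = 9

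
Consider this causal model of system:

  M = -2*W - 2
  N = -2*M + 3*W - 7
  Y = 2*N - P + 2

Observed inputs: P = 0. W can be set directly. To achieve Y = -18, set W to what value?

W = -1

Substituting into the N equation gives N = 7*W - 3.
Substituting into the Y equation gives Y = 14*W - 4.
Solve 14*W - 4 = -18: W = (-18 + 4) / 14 = -1.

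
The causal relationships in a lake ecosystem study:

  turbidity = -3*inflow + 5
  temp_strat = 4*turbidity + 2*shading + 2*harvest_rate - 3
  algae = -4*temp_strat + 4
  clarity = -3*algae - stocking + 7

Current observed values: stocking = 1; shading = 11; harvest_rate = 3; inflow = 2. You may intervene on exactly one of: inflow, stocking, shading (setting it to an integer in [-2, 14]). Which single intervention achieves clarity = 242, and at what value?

set stocking = 5

Intervening on inflow: clarity = -144*inflow + 534. Reaching 242 requires inflow = 73/36, not an integer.
Intervening on stocking: with other inputs at their observed values, clarity = -stocking + 247. Solving for 242 gives stocking = 5, within [-2, 14].
Intervening on shading: clarity = 24*shading - 18. Reaching 242 requires shading = 65/6, not an integer.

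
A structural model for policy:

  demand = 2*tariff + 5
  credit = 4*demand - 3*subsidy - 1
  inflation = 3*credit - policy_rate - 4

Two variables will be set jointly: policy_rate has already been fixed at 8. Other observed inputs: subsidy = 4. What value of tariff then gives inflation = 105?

With policy_rate held at 8:
Substituting into the credit equation gives credit = 8*tariff + 7.
inflation becomes 24*tariff + 9.
Solve 24*tariff + 9 = 105: tariff = (105 - 9) / 24 = 4.

tariff = 4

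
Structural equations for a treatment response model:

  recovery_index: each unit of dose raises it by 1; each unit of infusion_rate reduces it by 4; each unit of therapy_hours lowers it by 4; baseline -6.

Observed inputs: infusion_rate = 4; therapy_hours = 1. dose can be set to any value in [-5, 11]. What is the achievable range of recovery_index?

-31 to -15

Substituting into the recovery_index equation gives recovery_index = dose - 26.
Linear in dose, so extremes are at the endpoints: dose = -5 gives recovery_index = -31; dose = 11 gives recovery_index = -15.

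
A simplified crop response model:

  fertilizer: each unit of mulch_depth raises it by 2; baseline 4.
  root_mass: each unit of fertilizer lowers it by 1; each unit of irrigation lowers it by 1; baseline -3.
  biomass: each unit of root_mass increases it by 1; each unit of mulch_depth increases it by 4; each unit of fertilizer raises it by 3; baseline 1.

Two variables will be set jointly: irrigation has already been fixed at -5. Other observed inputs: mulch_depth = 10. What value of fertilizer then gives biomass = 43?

fertilizer = 0

With irrigation held at -5:
Intervening on fertilizer fixes its value directly, overriding its dependence on mulch_depth.
Substituting into the root_mass equation gives root_mass = -fertilizer + 2.
So biomass = 2*fertilizer + 43.
Solve 2*fertilizer + 43 = 43: fertilizer = (43 - 43) / 2 = 0.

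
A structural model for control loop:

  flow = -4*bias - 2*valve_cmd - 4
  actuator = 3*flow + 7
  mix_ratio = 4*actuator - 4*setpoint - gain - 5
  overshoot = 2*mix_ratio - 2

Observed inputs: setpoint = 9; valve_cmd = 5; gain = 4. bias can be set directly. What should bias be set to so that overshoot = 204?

bias = -6

Substituting into the flow equation gives flow = -4*bias - 14.
This gives actuator = -12*bias - 35.
Substituting into the mix_ratio equation gives mix_ratio = -48*bias - 185.
This gives overshoot = -96*bias - 372.
Solve -96*bias - 372 = 204: bias = (204 + 372) / -96 = -6.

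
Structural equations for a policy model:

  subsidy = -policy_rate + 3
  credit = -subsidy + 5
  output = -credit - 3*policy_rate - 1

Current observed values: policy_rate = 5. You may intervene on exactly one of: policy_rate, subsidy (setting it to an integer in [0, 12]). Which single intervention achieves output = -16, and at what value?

Intervening on policy_rate: output = -4*policy_rate - 3. Reaching -16 requires policy_rate = 13/4, not an integer.
Intervening on subsidy: with other inputs at their observed values, output = subsidy - 21. Solving for -16 gives subsidy = 5, within [0, 12].

set subsidy = 5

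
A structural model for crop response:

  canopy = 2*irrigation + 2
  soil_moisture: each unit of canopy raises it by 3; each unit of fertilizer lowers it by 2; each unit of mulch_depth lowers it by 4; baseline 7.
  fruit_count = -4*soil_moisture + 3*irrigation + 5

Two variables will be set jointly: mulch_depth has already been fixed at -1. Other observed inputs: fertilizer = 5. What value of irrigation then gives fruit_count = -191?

With mulch_depth held at -1:
Substituting into the soil_moisture equation gives soil_moisture = 6*irrigation + 7.
fruit_count becomes -21*irrigation - 23.
Solve -21*irrigation - 23 = -191: irrigation = (-191 + 23) / -21 = 8.

irrigation = 8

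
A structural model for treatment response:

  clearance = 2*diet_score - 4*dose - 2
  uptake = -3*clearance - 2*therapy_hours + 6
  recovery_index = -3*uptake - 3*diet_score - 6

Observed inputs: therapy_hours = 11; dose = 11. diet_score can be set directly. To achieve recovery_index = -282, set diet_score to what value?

diet_score = 6

Substituting into the clearance equation gives clearance = 2*diet_score - 46.
Substituting into the uptake equation gives uptake = -6*diet_score + 122.
Substituting into the recovery_index equation gives recovery_index = 15*diet_score - 372.
Solve 15*diet_score - 372 = -282: diet_score = (-282 + 372) / 15 = 6.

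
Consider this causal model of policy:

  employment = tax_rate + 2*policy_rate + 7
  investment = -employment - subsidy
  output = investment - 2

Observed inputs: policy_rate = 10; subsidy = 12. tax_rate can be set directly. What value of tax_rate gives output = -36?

Substituting into the employment equation gives employment = tax_rate + 27.
Substituting into the investment equation gives investment = -tax_rate - 39.
output becomes -tax_rate - 41.
Solve -tax_rate - 41 = -36: tax_rate = (-36 + 41) / -1 = -5.

tax_rate = -5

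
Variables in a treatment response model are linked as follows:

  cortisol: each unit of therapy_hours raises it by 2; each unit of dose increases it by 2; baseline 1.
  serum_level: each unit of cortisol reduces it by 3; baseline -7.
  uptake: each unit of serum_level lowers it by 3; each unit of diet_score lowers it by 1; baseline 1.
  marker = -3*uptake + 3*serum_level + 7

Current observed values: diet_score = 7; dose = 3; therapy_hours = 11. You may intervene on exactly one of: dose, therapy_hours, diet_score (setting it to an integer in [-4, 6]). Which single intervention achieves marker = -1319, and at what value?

Intervening on dose: with other inputs at their observed values, marker = -72*dose - 887. Solving for -1319 gives dose = 6, within [-4, 6].
Intervening on therapy_hours: marker = -72*therapy_hours - 311. Reaching -1319 requires therapy_hours = 14, outside [-4, 6].
Intervening on diet_score: marker = 3*diet_score - 1124. Reaching -1319 requires diet_score = -65, outside [-4, 6].

set dose = 6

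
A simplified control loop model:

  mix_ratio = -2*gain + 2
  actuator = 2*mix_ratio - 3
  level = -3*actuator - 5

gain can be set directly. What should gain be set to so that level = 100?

Substituting into the actuator equation gives actuator = -4*gain + 1.
So level = 12*gain - 8.
Solve 12*gain - 8 = 100: gain = (100 + 8) / 12 = 9.

gain = 9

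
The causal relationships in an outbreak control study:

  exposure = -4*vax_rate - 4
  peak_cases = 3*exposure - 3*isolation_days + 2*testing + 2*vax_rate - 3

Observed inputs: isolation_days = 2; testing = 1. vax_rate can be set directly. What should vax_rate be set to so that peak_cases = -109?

Substituting into the peak_cases equation gives peak_cases = -10*vax_rate - 19.
Solve -10*vax_rate - 19 = -109: vax_rate = (-109 + 19) / -10 = 9.

vax_rate = 9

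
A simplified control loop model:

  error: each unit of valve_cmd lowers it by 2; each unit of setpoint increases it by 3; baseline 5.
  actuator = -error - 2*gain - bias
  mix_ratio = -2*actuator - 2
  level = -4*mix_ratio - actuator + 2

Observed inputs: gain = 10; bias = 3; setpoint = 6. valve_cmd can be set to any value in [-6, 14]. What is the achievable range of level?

-396 to -116

Substituting into the error equation gives error = -2*valve_cmd + 23.
This gives actuator = 2*valve_cmd - 46.
This gives mix_ratio = -4*valve_cmd + 90.
Substituting into the level equation gives level = 14*valve_cmd - 312.
Linear in valve_cmd, so extremes are at the endpoints: valve_cmd = -6 gives level = -396; valve_cmd = 14 gives level = -116.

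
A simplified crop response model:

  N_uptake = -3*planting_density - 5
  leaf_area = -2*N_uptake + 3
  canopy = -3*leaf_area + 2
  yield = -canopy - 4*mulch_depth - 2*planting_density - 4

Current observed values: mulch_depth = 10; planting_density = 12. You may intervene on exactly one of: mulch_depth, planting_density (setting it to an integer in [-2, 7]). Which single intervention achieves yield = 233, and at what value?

Intervening on mulch_depth: with other inputs at their observed values, yield = -4*mulch_depth + 225. Solving for 233 gives mulch_depth = -2, within [-2, 7].
Intervening on planting_density: yield = 16*planting_density - 7. Reaching 233 requires planting_density = 15, outside [-2, 7].

set mulch_depth = -2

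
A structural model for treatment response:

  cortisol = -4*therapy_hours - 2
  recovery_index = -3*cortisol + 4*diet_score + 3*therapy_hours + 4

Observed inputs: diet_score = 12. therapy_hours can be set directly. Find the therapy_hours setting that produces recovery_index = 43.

therapy_hours = -1

Substituting into the recovery_index equation gives recovery_index = 15*therapy_hours + 58.
Solve 15*therapy_hours + 58 = 43: therapy_hours = (43 - 58) / 15 = -1.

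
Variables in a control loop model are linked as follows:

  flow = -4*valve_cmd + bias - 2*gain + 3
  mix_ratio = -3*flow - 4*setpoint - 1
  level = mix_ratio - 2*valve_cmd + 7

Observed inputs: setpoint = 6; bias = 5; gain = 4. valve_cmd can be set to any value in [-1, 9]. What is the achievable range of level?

-28 to 72

Substituting into the flow equation gives flow = -4*valve_cmd.
Substituting into the mix_ratio equation gives mix_ratio = 12*valve_cmd - 25.
So level = 10*valve_cmd - 18.
Linear in valve_cmd, so extremes are at the endpoints: valve_cmd = -1 gives level = -28; valve_cmd = 9 gives level = 72.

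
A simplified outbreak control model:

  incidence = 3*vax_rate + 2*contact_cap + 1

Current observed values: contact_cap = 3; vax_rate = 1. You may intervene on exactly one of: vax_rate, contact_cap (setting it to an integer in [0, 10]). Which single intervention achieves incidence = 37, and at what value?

set vax_rate = 10

Intervening on vax_rate: with other inputs at their observed values, incidence = 3*vax_rate + 7. Solving for 37 gives vax_rate = 10, within [0, 10].
Intervening on contact_cap: incidence = 2*contact_cap + 4. Reaching 37 requires contact_cap = 33/2, not an integer.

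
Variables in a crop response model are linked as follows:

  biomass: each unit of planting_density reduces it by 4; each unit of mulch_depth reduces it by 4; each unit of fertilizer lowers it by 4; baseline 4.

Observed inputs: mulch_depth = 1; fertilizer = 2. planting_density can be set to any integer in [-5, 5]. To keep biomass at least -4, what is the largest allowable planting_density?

planting_density = -1

Substituting into the biomass equation gives biomass = -4*planting_density - 8.
Require -4*planting_density - 8 ≥ -4, so planting_density ≤ -1.
The largest integer in [-5, 5] satisfying this is -1.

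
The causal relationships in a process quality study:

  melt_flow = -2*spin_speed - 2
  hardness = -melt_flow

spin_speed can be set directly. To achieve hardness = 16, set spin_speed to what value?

spin_speed = 7

Substituting into the hardness equation gives hardness = 2*spin_speed + 2.
Solve 2*spin_speed + 2 = 16: spin_speed = (16 - 2) / 2 = 7.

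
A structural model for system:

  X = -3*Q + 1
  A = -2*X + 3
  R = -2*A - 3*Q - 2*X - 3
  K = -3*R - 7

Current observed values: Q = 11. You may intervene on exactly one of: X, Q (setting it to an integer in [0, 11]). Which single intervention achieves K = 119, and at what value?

set X = 0

Intervening on X: with other inputs at their observed values, K = -6*X + 119. Solving for 119 gives X = 0, within [0, 11].
Intervening on Q: K = 27*Q + 14. Reaching 119 requires Q = 35/9, not an integer.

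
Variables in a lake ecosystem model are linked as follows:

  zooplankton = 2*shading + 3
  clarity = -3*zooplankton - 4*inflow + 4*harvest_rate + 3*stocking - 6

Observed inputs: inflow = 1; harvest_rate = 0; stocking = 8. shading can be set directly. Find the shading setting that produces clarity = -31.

shading = 6

Substituting into the clarity equation gives clarity = -6*shading + 5.
Solve -6*shading + 5 = -31: shading = (-31 - 5) / -6 = 6.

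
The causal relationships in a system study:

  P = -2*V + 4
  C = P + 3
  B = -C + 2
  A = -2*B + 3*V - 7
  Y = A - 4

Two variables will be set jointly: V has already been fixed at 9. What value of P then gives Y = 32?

With V held at 9:
Intervening on P fixes its value directly, overriding its dependence on V.
Substituting into the B equation gives B = -P - 1.
A becomes 2*P + 22.
Substituting into the Y equation gives Y = 2*P + 18.
Solve 2*P + 18 = 32: P = (32 - 18) / 2 = 7.

P = 7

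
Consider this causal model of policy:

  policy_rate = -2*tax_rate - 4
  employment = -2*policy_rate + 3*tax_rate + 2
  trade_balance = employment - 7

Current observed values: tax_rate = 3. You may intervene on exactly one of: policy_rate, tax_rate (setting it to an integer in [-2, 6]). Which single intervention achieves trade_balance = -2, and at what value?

Intervening on policy_rate: with other inputs at their observed values, trade_balance = -2*policy_rate + 4. Solving for -2 gives policy_rate = 3, within [-2, 6].
Intervening on tax_rate: trade_balance = 7*tax_rate + 3. Reaching -2 requires tax_rate = -5/7, not an integer.

set policy_rate = 3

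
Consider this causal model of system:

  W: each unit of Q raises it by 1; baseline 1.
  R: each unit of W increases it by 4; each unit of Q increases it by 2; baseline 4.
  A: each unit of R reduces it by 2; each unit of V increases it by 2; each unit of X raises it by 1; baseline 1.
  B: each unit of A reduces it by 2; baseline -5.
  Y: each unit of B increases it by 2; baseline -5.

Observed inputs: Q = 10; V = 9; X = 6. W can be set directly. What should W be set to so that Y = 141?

W = 2

Intervening on W fixes its value directly, overriding its dependence on Q.
Substituting into the R equation gives R = 4*W + 24.
Substituting into the A equation gives A = -8*W - 23.
B becomes 16*W + 41.
Substituting into the Y equation gives Y = 32*W + 77.
Solve 32*W + 77 = 141: W = (141 - 77) / 32 = 2.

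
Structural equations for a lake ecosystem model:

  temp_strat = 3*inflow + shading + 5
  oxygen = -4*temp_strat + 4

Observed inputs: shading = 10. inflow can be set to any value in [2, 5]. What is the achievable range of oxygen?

-116 to -80

Substituting into the temp_strat equation gives temp_strat = 3*inflow + 15.
oxygen becomes -12*inflow - 56.
Linear in inflow, so extremes are at the endpoints: inflow = 2 gives oxygen = -80; inflow = 5 gives oxygen = -116.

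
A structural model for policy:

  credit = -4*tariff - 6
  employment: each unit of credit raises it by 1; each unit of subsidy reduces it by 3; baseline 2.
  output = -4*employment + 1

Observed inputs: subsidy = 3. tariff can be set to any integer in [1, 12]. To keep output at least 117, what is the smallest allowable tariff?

tariff = 4

Substituting into the employment equation gives employment = -4*tariff - 13.
This gives output = 16*tariff + 53.
Require 16*tariff + 53 ≥ 117, so tariff ≥ 4.
The smallest integer in [1, 12] satisfying this is 4.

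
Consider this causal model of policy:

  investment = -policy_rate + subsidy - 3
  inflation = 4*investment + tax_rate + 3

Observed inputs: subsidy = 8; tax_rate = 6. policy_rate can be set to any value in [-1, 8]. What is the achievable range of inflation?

Substituting into the investment equation gives investment = -policy_rate + 5.
inflation becomes -4*policy_rate + 29.
Linear in policy_rate, so extremes are at the endpoints: policy_rate = -1 gives inflation = 33; policy_rate = 8 gives inflation = -3.

-3 to 33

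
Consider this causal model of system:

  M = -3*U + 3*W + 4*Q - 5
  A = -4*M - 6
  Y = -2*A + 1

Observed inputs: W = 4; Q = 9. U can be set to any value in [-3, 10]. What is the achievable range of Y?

117 to 429

Substituting into the M equation gives M = -3*U + 43.
A becomes 12*U - 178.
Y becomes -24*U + 357.
Linear in U, so extremes are at the endpoints: U = -3 gives Y = 429; U = 10 gives Y = 117.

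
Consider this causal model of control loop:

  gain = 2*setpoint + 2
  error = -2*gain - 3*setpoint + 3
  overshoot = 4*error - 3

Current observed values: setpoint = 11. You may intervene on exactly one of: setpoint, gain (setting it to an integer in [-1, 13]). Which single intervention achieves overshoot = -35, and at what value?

Intervening on setpoint: with other inputs at their observed values, overshoot = -28*setpoint - 7. Solving for -35 gives setpoint = 1, within [-1, 13].
Intervening on gain: overshoot = -8*gain - 123. Reaching -35 requires gain = -11, outside [-1, 13].

set setpoint = 1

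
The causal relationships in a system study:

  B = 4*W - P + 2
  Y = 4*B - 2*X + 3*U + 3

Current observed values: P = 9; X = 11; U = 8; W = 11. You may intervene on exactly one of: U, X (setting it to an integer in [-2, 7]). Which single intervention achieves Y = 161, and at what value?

Intervening on U: Y = 3*U + 129. Reaching 161 requires U = 32/3, not an integer.
Intervening on X: with other inputs at their observed values, Y = -2*X + 175. Solving for 161 gives X = 7, within [-2, 7].

set X = 7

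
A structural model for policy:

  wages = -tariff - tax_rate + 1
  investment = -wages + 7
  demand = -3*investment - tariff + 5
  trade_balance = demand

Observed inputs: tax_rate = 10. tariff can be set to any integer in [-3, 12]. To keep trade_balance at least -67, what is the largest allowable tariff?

Substituting into the wages equation gives wages = -tariff - 9.
So investment = tariff + 16.
Substituting into the demand equation gives demand = -4*tariff - 43.
Substituting into the trade_balance equation gives trade_balance = -4*tariff - 43.
Require -4*tariff - 43 ≥ -67, so tariff ≤ 6.
The largest integer in [-3, 12] satisfying this is 6.

tariff = 6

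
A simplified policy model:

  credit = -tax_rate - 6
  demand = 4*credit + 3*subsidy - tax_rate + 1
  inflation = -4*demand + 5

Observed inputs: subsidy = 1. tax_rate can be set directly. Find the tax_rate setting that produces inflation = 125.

tax_rate = 2

Substituting into the demand equation gives demand = -5*tax_rate - 20.
So inflation = 20*tax_rate + 85.
Solve 20*tax_rate + 85 = 125: tax_rate = (125 - 85) / 20 = 2.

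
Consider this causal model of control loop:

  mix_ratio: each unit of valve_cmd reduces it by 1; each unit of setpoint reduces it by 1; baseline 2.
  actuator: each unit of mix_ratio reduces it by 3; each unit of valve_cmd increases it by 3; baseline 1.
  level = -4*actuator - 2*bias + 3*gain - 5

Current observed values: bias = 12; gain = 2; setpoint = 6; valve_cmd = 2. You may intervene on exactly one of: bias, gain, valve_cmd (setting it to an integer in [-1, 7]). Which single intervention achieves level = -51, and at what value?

set valve_cmd = -1

Intervening on bias: level = -2*bias - 99. Reaching -51 requires bias = -24, outside [-1, 7].
Intervening on gain: level = 3*gain - 129. Reaching -51 requires gain = 26, outside [-1, 7].
Intervening on valve_cmd: with other inputs at their observed values, level = -24*valve_cmd - 75. Solving for -51 gives valve_cmd = -1, within [-1, 7].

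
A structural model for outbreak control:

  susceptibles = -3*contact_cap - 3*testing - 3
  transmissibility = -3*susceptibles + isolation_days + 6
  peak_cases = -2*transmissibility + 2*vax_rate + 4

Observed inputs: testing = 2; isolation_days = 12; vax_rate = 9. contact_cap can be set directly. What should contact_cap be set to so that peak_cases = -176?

Substituting into the susceptibles equation gives susceptibles = -3*contact_cap - 9.
This gives transmissibility = 9*contact_cap + 45.
peak_cases becomes -18*contact_cap - 68.
Solve -18*contact_cap - 68 = -176: contact_cap = (-176 + 68) / -18 = 6.

contact_cap = 6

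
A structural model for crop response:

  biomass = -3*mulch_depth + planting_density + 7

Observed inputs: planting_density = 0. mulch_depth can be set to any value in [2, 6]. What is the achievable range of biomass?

Substituting into the biomass equation gives biomass = -3*mulch_depth + 7.
Linear in mulch_depth, so extremes are at the endpoints: mulch_depth = 2 gives biomass = 1; mulch_depth = 6 gives biomass = -11.

-11 to 1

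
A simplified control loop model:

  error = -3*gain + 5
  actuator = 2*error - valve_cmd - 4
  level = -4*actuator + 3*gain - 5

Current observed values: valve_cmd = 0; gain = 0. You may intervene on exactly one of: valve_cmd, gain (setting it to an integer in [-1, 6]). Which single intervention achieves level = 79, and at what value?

set gain = 4

Intervening on valve_cmd: level = 4*valve_cmd - 29. Reaching 79 requires valve_cmd = 27, outside [-1, 6].
Intervening on gain: with other inputs at their observed values, level = 27*gain - 29. Solving for 79 gives gain = 4, within [-1, 6].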